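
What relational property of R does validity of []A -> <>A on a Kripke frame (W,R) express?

Suppose □A→◇A is valid. At any x set V(A)=W. Then □A at x, so ◇A at x, so x has a successor.

Seriality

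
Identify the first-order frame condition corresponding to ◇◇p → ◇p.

Equivalently (dual form): □p → □□p.
Suppose □p→□□p is valid. Take Rxy, Ryz and set V(p)={w : Rxw}. Then □p at x, so □□p at x, so □p at y, so p at z, i.e. Rxz.
The converse is a direct semantic check.
So the correspondent is transitivity.

transitivity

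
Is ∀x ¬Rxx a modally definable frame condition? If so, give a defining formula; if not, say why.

No

If a class were modally definable it would be closed under surjective bounded morphisms (Goldblatt–Thomason).
The 2-cycle (worlds a,b with a→b→a) is irreflexive, and the map sending every world to a single reflexive point • is a surjective bounded morphism (forth: every edge maps to (•,•); back: every world has a successor). So any modal formula valid on the 2-cycle is also valid on the reflexive point, which is not irreflexive.
So no modal formula (or set of formulas) defines exactly the irreflexive frames.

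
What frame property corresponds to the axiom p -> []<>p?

Symmetry

Suppose p→□◇p is valid. Take Rxy and set V(p)={x}. Then p at x, so □◇p at x, so ◇p at y, so some z with Ryz has p; z=x, i.e. Ryx.
Conversely, any frame satisfying forall x forall y (Rxy -> Ryx) validates the schema.
So the correspondent is symmetry.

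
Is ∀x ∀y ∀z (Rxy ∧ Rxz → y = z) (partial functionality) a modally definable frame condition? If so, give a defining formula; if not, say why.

Yes: it is partial functionality, defined by the CD schema ◇q → □q.

Definable; ◇q → □q defines it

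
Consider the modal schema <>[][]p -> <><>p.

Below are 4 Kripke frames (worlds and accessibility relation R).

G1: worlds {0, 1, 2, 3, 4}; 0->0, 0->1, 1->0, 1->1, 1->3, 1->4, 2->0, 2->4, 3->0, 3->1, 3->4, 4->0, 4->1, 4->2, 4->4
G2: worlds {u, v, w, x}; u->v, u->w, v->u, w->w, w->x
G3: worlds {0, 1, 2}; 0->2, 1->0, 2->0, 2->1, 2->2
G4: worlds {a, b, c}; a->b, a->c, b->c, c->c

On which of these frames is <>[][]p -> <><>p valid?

G1, G3, G4

This is the axiom for a generalized confluence (Geach) condition; its first-order frame correspondent is forall x forall y (xRy -> exists w (y R^2 w & x R^2 w)).
G1: satisfies the condition.
G2: fails — wRx but no t with xR²t and wR²t.
G3: satisfies the condition.
G4: satisfies the condition.
Valid on: G1, G3, G4.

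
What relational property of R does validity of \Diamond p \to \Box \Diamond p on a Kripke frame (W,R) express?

This is the 5 axiom.
It corresponds to the Euclidean property: \forall x \forall y \forall z (Rxy \wedge Rxz \to Ryz).

the Euclidean property: \forall x \forall y \forall z (Rxy \wedge Rxz \to Ryz)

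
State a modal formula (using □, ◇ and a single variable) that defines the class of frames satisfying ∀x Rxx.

A defining formula is □r → r (the T axiom).
Suppose □r→r is valid. At any x set V(r)={w : Rxw}. Then □r holds at x, so r holds at x, i.e. Rxx.

□r → r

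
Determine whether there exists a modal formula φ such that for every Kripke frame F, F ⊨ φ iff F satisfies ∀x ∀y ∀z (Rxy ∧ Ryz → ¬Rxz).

Any modally definable frame class is closed under surjective bounded morphisms.
The 3-cycle (worlds 0,1,2 with 0→1→2→0) is intransitive. Mapping every world to a single reflexive point • is a surjective bounded morphism; the reflexive point is not intransitive (R••∧R•• but R••).
Hence intransitivity is not modally definable.

No — not modally definable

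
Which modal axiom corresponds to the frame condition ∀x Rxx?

The condition is reflexivity. The T schema □s → s defines it.
Suppose □s→s is valid. At any x set V(s)={w : Rxw}. Then □s holds at x, so s holds at x, i.e. Rxx.

□s → s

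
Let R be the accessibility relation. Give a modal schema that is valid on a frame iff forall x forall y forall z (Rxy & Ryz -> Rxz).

This is transitivity; the standard corresponding axiom is 4: □r → □□r.
Suppose □r→□□r is valid. Take Rxy, Ryz and set V(r)={w : Rxw}. Then □r at x, so □□r at x, so □r at y, so r at z, i.e. Rxz.

□r → □□r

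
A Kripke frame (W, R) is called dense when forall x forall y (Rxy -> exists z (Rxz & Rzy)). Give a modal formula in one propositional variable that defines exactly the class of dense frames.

□□s → □s

The condition is density. The C4 schema □□s → □s defines it.
Suppose □□s→□s is valid. Take Rxy and set V(s)={w : xR²w}. Then □□s at x, so □s at x, so s at y, i.e. ∃z(Rxz∧Rzy).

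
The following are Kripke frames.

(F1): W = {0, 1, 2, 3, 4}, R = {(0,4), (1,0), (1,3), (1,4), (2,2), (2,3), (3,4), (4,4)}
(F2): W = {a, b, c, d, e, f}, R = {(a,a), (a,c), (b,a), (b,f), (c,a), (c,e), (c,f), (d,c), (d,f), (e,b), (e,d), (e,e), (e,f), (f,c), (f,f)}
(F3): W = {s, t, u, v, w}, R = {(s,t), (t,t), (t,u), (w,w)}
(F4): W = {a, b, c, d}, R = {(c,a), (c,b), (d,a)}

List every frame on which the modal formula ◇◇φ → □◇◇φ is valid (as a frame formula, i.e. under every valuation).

The schema corresponds to a generalized confluence (Geach) condition: ∀x ∀y ∀z ((xR²y ∧ xRz) → ∃w (y = w ∧ zR²w)).
(F1): fails — 2R²2, 2R3 but no w with 2=w and 3R²w.
(F2): fails — cR²b, cRa but no w with b=w and aR²w.
(F3): fails — tR²t, tRu but no w* with t=w* and uR²w*.
(F4): condition met.
Valid on: (F4).

(F4)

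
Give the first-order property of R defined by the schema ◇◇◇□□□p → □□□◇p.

∀x ∀y ∀z ((xR³y ∧ xR³z) → ∃w (yR³w ∧ zRw))

This is a Sahlqvist (Geach-type) schema ◇^3□^3p → □^3◇^1p.
Minimal-valuation argument: fix x; take any y with xR^3y and any z with xR^3z. Set V(p) to the set of worlds R-reachable from y in exactly 3 steps. Then □^3p holds at y, so the antecedent holds at x; validity forces ◇^1p at z, giving a w with zR^1w and yR^3w.
First-order correspondent: ∀x ∀y ∀z ((xR³y ∧ xR³z) → ∃w (yR³w ∧ zRw)).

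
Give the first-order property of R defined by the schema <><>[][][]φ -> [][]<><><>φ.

forall x forall y forall z ((x R^2 y & x R^2 z) -> exists w (y R^3 w & z R^3 w))

This is a Sahlqvist (Geach-type) schema ◇^2□^3φ → □^2◇^3φ.
First-order correspondent: forall x forall y forall z ((x R^2 y & x R^2 z) -> exists w (y R^3 w & z R^3 w)).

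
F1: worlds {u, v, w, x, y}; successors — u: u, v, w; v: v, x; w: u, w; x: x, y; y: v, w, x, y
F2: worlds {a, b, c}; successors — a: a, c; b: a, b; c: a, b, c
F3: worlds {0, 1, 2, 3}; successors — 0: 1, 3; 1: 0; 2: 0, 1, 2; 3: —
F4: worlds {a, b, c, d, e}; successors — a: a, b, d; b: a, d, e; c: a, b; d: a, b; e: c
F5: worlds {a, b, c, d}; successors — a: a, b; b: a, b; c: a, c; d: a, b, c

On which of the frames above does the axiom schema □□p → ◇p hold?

Frame correspondent (Sahlqvist): ∀x ∃w (xR²w ∧ xRw) — i.e. a generalized confluence (Geach) condition.
F1: ✓.
F2: ✓.
F3: fails — at 0 but no w with 0R²w and 0Rw.
F4: fails — at e but no w with eR²w and eRw.
F5: ✓.
Valid on: F1, F2, F5.

F1, F2, F5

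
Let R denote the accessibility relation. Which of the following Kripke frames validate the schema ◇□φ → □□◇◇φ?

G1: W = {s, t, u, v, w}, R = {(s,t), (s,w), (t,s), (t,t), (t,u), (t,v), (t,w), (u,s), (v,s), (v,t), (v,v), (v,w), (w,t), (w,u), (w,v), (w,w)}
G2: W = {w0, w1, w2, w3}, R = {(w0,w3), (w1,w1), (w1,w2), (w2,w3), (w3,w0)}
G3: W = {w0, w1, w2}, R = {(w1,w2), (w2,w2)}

G3

The schema corresponds to a generalized confluence (Geach) condition: ∀x ∀y ∀z ((xRy ∧ xR²z) → ∃w (yRw ∧ zR²w)).
G1: fails — tRu, tR²u but no w* with uRw* and uR²w*.
G2: fails — w1Rw1, w1R²w2 but no w with w1Rw and w2R²w.
G3: condition met.
Valid on: G3.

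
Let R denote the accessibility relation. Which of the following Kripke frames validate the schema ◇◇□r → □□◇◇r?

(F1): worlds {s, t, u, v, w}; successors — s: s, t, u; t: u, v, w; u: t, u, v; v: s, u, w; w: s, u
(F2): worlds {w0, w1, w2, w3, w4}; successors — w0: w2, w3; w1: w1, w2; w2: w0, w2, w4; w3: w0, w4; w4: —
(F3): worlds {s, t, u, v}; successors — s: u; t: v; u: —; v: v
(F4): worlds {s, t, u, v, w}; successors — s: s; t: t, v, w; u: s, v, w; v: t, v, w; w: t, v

(F1), (F3)

The schema corresponds to a generalized confluence (Geach) condition: ∀x ∀y ∀z ((xR²y ∧ xR²z) → ∃w (yRw ∧ zR²w)).
(F1): satisfies the condition.
(F2): fails — w0R²w0, w0R²w4 but no w with w0Rw and w4R²w.
(F3): satisfies the condition.
(F4): fails — uR²s, uR²t but no w* with sRw* and tR²w*.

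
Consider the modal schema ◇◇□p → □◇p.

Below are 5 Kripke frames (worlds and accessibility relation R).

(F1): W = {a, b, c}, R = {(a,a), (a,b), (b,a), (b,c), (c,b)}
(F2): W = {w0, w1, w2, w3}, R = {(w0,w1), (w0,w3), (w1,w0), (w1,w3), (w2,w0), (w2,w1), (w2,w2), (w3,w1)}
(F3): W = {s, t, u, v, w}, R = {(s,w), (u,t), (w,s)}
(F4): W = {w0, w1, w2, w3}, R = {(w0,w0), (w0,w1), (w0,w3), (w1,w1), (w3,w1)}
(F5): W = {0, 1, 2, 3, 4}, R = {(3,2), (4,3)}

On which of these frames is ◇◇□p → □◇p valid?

The schema corresponds to a generalized confluence (Geach) condition: ∀x ∀y ∀z ((xR²y ∧ xRz) → ∃w (yRw ∧ zRw)).
(F1): fails — aR²c, aRb but no w with cRw and bRw.
(F2): fails — w0R²w1, w0Rw3 but no w with w1Rw and w3Rw.
(F3): fails — sR²s, sRw but no w* with sRw* and wRw*.
(F4): condition met.
(F5): fails — 4R²2, 4R3 but no w with 2Rw and 3Rw.

(F4)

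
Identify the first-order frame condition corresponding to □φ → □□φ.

Suppose □φ→□□φ is valid. Take Rxy, Ryz and set V(φ)={w : Rxw}. Then □φ at x, so □□φ at x, so □φ at y, so φ at z, i.e. Rxz.

transitivity: ∀x ∀y ∀z (Rxy ∧ Ryz → Rxz)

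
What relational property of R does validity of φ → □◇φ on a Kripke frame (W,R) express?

This schema is the B axiom.
It corresponds to symmetry: ∀x ∀y (Rxy → Ryx).

Symmetry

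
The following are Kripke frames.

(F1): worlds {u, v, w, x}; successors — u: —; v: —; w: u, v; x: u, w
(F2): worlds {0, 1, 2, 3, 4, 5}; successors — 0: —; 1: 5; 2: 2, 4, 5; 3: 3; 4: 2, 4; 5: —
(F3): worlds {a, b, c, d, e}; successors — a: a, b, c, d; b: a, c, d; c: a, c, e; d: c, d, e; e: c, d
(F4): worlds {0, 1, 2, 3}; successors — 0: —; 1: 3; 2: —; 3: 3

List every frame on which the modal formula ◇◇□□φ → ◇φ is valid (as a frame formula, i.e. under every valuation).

(F3), (F4)

Frame correspondent (Sahlqvist): ∀x ∀y (xR²y → ∃w (yR²w ∧ xRw)) — i.e. a generalized confluence (Geach) condition.
(F1): fails — xR²u but no t with uR²t and xRt.
(F2): fails — 2R²5 but no w with 5R²w and 2Rw.
(F3): ✓.
(F4): ✓.
Valid on: (F3), (F4).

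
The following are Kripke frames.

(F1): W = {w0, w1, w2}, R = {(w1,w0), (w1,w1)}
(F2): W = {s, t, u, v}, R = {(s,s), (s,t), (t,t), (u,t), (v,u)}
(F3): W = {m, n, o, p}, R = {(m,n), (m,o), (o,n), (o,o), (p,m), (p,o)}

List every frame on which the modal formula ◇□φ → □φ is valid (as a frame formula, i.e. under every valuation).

none

Frame correspondent (Sahlqvist): ∀x ∀y ∀z (Rxy ∧ Rxz → Ryz) — i.e. the Euclidean property.
(F1): fails — Rw1w0 and Rw1w1 but not Rw0w1.
(F2): fails — Rst and Rss but not Rts.
(F3): fails — Rmn and Rmo but not Rno.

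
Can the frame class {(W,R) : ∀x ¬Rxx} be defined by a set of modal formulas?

Not definable by any modal formula

Modal frame validity is preserved under surjective bounded morphisms.
The 4-cycle (worlds s,t,u,v with s→t→u→v→s) is irreflexive, and the map sending every world to a single reflexive point • is a surjective bounded morphism (forth: every edge maps to (•,•); back: every world has a successor). So any modal formula valid on the 4-cycle is also valid on the reflexive point, which is not irreflexive.
So the class is not modally definable.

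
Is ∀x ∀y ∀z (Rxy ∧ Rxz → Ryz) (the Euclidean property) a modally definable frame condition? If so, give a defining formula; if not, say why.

This is a Sahlqvist condition; the 5 axiom ◇p → □◇p defines it.
Suppose ◇p→□◇p is valid. Take Rxy, Rxz and set V(p)={y}. Then ◇p at x, so □◇p at x, so ◇p at z, so some w with Rzw has p; w=y, i.e. Rzy. By symmetry of the argument, Ryz.

Definable; ◇p → □◇p defines it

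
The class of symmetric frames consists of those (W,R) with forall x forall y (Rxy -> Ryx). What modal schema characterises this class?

s → □◇s

The condition is symmetry. The B schema s → □◇s defines it.
Suppose s→□◇s is valid. Take Rxy and set V(s)={x}. Then s at x, so □◇s at x, so ◇s at y, so some z with Ryz has s; z=x, i.e. Ryx.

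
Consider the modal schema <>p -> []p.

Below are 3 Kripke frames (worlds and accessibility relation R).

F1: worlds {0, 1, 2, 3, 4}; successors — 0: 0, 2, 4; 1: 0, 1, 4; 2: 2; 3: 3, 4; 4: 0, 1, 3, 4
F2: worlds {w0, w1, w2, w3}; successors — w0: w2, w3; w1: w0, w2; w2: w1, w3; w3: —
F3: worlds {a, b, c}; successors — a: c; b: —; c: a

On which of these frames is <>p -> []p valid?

F3

The schema corresponds to partial functionality: forall x forall y forall z (Rxy & Rxz -> y = z).
F1: fails — 0 sees both 0 and 2.
F2: fails — w0 sees both w2 and w3.
F3: ✓.
Valid on: F3.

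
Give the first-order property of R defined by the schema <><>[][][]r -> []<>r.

This is a Sahlqvist (Geach-type) schema ◇^2□^3r → □^1◇^1r.
Minimal-valuation argument: fix x; take any y with xR^2y and any z with xR^1z. Set V(r) to the set of worlds R-reachable from y in exactly 3 steps. Then □^3r holds at y, so the antecedent holds at x; validity forces ◇^1r at z, giving a w with zR^1w and yR^3w.
First-order correspondent: forall x forall y forall z ((x R^2 y & xRz) -> exists w (y R^3 w & zRw)).

forall x forall y forall z ((x R^2 y & xRz) -> exists w (y R^3 w & zRw))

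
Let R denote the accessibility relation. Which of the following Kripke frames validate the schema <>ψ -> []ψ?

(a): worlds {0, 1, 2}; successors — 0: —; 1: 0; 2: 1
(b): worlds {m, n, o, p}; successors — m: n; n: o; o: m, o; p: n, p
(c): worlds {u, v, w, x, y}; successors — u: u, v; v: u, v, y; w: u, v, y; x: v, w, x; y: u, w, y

(a)

Frame correspondent (Sahlqvist): forall x forall y forall z (Rxy & Rxz -> y = z) — i.e. partial functionality.
(a): satisfies the condition.
(b): fails — o sees both m and o.
(c): fails — u sees both u and v.
Valid on: (a).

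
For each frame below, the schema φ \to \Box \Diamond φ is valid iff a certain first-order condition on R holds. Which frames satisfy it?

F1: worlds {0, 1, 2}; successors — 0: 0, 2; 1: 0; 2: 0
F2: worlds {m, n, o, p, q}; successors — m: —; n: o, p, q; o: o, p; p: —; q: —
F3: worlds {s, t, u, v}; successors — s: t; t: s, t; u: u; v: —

F3

This is the axiom for symmetry; its first-order frame correspondent is \forall x \forall y (Rxy \to Ryx).
F1: fails — R10 but not R01.
F2: fails — Rop but not Rpo.
F3: ✓.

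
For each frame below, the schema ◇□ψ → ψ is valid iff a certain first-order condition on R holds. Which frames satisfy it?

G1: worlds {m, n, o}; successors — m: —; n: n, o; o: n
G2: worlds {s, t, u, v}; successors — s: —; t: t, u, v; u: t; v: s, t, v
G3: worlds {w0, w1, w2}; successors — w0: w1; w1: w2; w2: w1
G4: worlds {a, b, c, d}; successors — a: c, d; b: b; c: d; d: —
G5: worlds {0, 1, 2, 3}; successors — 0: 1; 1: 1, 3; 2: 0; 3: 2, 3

G1

The schema corresponds to symmetry: ∀x ∀y (Rxy → Ryx).
G1: condition met.
G2: fails — Rvs but not Rsv.
G3: fails — Rw0w1 but not Rw1w0.
G4: fails — Rac but not Rca.
G5: fails — R32 but not R23.
Valid on: G1.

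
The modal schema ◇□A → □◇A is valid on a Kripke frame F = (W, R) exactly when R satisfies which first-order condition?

convergence

This schema is the .2 axiom.
It corresponds to convergence: ∀x ∀y ∀z (Rxy ∧ Rxz → ∃w (Ryw ∧ Rzw)).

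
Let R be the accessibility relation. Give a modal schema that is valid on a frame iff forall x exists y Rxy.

□ψ → ◇ψ

This is seriality; the standard corresponding axiom is D: □ψ → ◇ψ.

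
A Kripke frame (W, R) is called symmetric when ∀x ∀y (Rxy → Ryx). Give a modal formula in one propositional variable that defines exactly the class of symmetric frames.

The condition is symmetry. The B schema q → □◇q defines it.
Suppose q→□◇q is valid. Take Rxy and set V(q)={x}. Then q at x, so □◇q at x, so ◇q at y, so some z with Ryz has q; z=x, i.e. Ryx.

q → □◇q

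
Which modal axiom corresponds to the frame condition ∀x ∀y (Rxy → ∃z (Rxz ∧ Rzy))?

□□s → □s

This is density; the standard corresponding axiom is C4: □□s → □s.
Suppose □□s→□s is valid. Take Rxy and set V(s)={w : xR²w}. Then □□s at x, so □s at x, so s at y, i.e. ∃z(Rxz∧Rzy).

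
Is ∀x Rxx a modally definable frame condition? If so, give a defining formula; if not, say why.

The condition is reflexivity. A defining modal formula is □r → r.
Suppose □r→r is valid. At any x set V(r)={w : Rxw}. Then □r holds at x, so r holds at x, i.e. Rxx.

Yes — defined by □r → r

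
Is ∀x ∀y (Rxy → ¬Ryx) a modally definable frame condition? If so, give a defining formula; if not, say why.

If a class were modally definable it would be closed under surjective bounded morphisms (Goldblatt–Thomason).
The 4-cycle (worlds 0,1,2,3 with 0→1→2→3→0) is asymmetric. Mapping every world to a single reflexive point • is a surjective bounded morphism, and the reflexive point is not asymmetric (R•• but asymmetry requires ¬R••).
Hence asymmetry is not modally definable.

No — not modally definable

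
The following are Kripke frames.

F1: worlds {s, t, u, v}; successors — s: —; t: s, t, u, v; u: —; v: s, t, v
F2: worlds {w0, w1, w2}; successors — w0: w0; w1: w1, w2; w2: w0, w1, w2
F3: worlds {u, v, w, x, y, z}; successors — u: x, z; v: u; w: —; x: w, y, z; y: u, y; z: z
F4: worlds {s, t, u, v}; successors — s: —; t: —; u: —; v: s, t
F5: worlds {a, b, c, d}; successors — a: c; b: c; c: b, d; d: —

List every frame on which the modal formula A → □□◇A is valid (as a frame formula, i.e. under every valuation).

F4

This is the axiom for a generalized confluence (Geach) condition; its first-order frame correspondent is ∀x ∀z (xR²z → ∃w (x = w ∧ zRw)).
F1: fails — tR²s but no w with t=w and sRw.
F2: fails — w1R²w0 but no w with w1=w and w0Rw.
F3: fails — uR²w but no t with u=t and wRt.
F4: satisfies the condition.
F5: fails — aR²b but no w with a=w and bRw.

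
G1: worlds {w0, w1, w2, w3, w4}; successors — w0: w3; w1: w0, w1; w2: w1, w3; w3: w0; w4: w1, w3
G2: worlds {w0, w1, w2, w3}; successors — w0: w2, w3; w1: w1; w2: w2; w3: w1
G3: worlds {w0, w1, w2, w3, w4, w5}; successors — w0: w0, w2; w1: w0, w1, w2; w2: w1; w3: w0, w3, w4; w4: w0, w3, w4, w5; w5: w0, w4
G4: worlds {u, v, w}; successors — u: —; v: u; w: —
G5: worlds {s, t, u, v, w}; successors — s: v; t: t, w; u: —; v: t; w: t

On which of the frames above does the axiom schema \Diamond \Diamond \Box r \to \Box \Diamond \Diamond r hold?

This is the axiom for a generalized confluence (Geach) condition; its first-order frame correspondent is \forall x \forall y \forall z ((x R^2 y \wedge xRz) \to \exists w (yRw \wedge z R^2 w)).
G1: fails — w1R²w0, w1Rw0 but no w with w0Rw and w0R²w.
G2: fails — w0R²w1, w0Rw2 but no w with w1Rw and w2R²w.
G3: fails — w3R²w2, w3Rw3 but no w with w2Rw and w3R²w.
G4: holds.
G5: holds.

G4, G5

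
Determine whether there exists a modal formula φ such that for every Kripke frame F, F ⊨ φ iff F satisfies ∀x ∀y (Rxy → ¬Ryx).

If a class were modally definable it would be closed under surjective bounded morphisms (Goldblatt–Thomason).
The 3-cycle (worlds 0,1,2 with 0→1→2→0) is asymmetric. Mapping every world to a single reflexive point • is a surjective bounded morphism, and the reflexive point is not asymmetric (R•• but asymmetry requires ¬R••).
Hence asymmetry is not modally definable.

Not modally definable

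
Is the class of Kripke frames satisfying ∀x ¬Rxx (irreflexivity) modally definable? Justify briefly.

Not modally definable

If a class were modally definable it would be closed under surjective bounded morphisms (Goldblatt–Thomason).
The 2-cycle (worlds w0,w1 with w0→w1→w0) is irreflexive, and the map sending every world to a single reflexive point • is a surjective bounded morphism (forth: every edge maps to (•,•); back: every world has a successor). So any modal formula valid on the 2-cycle is also valid on the reflexive point, which is not irreflexive.
Hence irreflexivity is not modally definable.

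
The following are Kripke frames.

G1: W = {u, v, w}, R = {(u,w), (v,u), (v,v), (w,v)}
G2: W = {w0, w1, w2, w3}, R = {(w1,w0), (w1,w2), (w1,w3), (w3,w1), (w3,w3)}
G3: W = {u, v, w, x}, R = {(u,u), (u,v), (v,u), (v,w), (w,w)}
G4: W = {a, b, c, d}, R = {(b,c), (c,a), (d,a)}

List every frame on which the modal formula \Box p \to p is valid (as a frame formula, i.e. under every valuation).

The schema corresponds to reflexivity: \forall x Rxx.
G1: fails — world u does not see itself.
G2: fails — world w0 does not see itself.
G3: fails — world v does not see itself.
G4: fails — world a does not see itself.

none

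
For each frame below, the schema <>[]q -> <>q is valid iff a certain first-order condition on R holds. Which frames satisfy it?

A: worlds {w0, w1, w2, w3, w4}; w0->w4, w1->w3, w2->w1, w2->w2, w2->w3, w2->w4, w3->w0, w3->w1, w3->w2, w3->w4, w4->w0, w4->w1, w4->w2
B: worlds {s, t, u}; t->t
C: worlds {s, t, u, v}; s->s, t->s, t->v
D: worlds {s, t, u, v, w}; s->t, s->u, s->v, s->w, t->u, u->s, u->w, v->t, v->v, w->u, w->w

This is the axiom for a generalized confluence (Geach) condition; its first-order frame correspondent is forall x forall y (xRy -> exists w (yRw & xRw)).
A: fails — w0Rw4 but no w with w4Rw and w0Rw.
B: ✓.
C: fails — tRv but no w with vRw and tRw.
D: fails — tRu but no w* with uRw* and tRw*.
Valid on: B.

B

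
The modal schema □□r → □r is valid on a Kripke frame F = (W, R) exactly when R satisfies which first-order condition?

density: ∀x ∀y (Rxy → ∃z (Rxz ∧ Rzy))

Suppose □□r→□r is valid. Take Rxy and set V(r)={w : xR²w}. Then □□r at x, so □r at x, so r at y, i.e. ∃z(Rxz∧Rzy).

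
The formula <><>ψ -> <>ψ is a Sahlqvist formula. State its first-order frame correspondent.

This is frame-equivalent to □ψ → □□ψ (substitute ¬ψ for ψ and contrapose).
Suppose □ψ→□□ψ is valid. Take Rxy, Ryz and set V(ψ)={w : Rxw}. Then □ψ at x, so □□ψ at x, so □ψ at y, so ψ at z, i.e. Rxz.
Conversely, on a frame with transitivity the schema holds at every world under every valuation.
So the correspondent is transitivity.

transitivity: forall x forall y forall z (Rxy & Ryz -> Rxz)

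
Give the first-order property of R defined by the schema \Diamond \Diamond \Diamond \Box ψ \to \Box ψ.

\forall x \forall y \forall z ((x R^3 y \wedge xRz) \to \exists w (yRw \wedge z = w))

This is a Sahlqvist (Geach-type) schema ◇^3□^1ψ → □^1◇^0ψ.
Minimal-valuation argument: fix x; take any y with xR^3y and any z with xR^1z. Set V(ψ) to the set of worlds R-reachable from y in exactly 1 step. Then □^1ψ holds at y, so the antecedent holds at x; validity forces ◇^0ψ at z, giving a w with zR^0w and yR^1w.
First-order correspondent: \forall x \forall y \forall z ((x R^3 y \wedge xRz) \to \exists w (yRw \wedge z = w)).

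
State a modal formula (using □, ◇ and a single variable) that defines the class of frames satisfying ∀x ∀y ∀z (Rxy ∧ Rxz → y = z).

◇q → □q

A defining formula is ◇q → □q (the CD axiom).
Suppose ◇q→□q is valid. Take Rxy, Rxz and set V(q)={y}. Then ◇q at x, so □q at x, so q at z, i.e. z=y.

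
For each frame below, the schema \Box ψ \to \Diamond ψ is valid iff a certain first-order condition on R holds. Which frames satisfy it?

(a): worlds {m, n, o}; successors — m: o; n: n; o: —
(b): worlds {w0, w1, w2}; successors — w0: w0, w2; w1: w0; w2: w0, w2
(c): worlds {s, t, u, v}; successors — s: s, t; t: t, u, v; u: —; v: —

The schema corresponds to seriality: \forall x \exists y Rxy.
(a): fails — world o has no successor.
(b): satisfies the condition.
(c): fails — world u has no successor.

(b)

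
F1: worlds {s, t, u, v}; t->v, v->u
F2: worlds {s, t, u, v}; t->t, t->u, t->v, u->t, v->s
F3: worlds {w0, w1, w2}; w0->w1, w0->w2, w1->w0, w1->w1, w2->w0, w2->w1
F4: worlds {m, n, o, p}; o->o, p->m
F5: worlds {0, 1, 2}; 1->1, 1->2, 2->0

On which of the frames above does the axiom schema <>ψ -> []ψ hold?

This is the axiom for partial functionality; its first-order frame correspondent is forall x forall y forall z (Rxy & Rxz -> y = z).
F1: condition met.
F2: fails — t sees both t and u.
F3: fails — w0 sees both w1 and w2.
F4: condition met.
F5: fails — 1 sees both 1 and 2.
Valid on: F1, F4.

F1, F4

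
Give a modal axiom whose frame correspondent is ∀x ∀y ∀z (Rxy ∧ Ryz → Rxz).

□r → □□r

This is transitivity; the standard corresponding axiom is 4: □r → □□r.
Suppose □r→□□r is valid. Take Rxy, Ryz and set V(r)={w : Rxw}. Then □r at x, so □□r at x, so □r at y, so r at z, i.e. Rxz.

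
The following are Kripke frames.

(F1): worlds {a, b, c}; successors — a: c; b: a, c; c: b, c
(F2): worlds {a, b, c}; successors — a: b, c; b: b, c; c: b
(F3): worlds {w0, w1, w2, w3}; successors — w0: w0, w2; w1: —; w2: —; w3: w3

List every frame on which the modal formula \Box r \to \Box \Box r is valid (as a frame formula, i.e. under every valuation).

The schema corresponds to transitivity: \forall x \forall y \forall z (Rxy \wedge Ryz \to Rxz).
(F1): fails — Rbc and Rcb but not Rbb.
(F2): fails — Rcb and Rbc but not Rcc.
(F3): ✓.

(F3)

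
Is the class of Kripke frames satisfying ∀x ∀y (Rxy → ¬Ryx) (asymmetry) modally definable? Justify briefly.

If a class were modally definable it would be closed under surjective bounded morphisms (Goldblatt–Thomason).
The 3-cycle (worlds 0,1,2 with 0→1→2→0) is asymmetric. Mapping every world to a single reflexive point • is a surjective bounded morphism, and the reflexive point is not asymmetric (R•• but asymmetry requires ¬R••).
Hence asymmetry is not modally definable.

Not definable by any modal formula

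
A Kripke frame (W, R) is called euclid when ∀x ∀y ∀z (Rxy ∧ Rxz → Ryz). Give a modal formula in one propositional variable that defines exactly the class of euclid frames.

◇r → □◇r

The condition is the Euclidean property. The 5 schema ◇r → □◇r defines it.
Suppose ◇r→□◇r is valid. Take Rxy, Rxz and set V(r)={y}. Then ◇r at x, so □◇r at x, so ◇r at z, so some w with Rzw has r; w=y, i.e. Rzy. By symmetry of the argument, Ryz.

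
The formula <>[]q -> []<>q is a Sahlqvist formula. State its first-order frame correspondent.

convergence: forall x forall y forall z (Rxy & Rxz -> exists w (Ryw & Rzw))

Suppose ◇□q→□◇q is valid. Take Rxy, Rxz and set V(q)={w : Ryw}. Then □q at y so ◇□q at x, so □◇q at x, so ◇q at z, giving w with Rzw and Ryw.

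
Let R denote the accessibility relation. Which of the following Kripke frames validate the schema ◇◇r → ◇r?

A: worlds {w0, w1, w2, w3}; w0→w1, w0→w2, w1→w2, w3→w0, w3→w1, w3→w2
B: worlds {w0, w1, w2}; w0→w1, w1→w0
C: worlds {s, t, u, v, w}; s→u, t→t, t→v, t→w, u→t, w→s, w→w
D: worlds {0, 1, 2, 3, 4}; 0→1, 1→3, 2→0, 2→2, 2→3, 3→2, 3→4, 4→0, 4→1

The schema corresponds to transitivity: ∀x ∀y ∀z (Rxy ∧ Ryz → Rxz).
A: condition met.
B: fails — Rw0w1 and Rw1w0 but not Rw0w0.
C: fails — Rut and Rtv but not Ruv.
D: fails — R34 and R40 but not R30.
Valid on: A.

A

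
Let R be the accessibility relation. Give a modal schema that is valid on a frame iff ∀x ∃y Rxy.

□q → ◇q

The condition is seriality. The D schema □q → ◇q defines it.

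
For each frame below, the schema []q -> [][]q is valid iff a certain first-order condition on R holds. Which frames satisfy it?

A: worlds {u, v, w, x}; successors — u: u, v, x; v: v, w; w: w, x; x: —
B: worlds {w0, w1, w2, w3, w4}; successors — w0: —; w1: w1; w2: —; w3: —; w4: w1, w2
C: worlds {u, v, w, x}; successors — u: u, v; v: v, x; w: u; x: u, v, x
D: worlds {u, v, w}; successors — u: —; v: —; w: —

Frame correspondent (Sahlqvist): forall x forall y forall z (Rxy & Ryz -> Rxz) — i.e. transitivity.
A: fails — Ruv and Rvw but not Ruw.
B: satisfies the condition.
C: fails — Ruv and Rvx but not Rux.
D: satisfies the condition.

B, D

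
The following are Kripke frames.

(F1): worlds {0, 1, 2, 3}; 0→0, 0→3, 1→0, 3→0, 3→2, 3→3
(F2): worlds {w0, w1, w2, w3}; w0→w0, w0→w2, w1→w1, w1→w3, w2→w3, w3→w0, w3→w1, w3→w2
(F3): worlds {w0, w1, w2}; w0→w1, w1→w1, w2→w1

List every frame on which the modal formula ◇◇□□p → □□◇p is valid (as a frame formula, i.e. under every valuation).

(F3)

The schema corresponds to a generalized confluence (Geach) condition: ∀x ∀y ∀z ((xR²y ∧ xR²z) → ∃w (yR²w ∧ zRw)).
(F1): fails — 0R²0, 0R²2 but no w with 0R²w and 2Rw.
(F2): fails — w0R²w2, w0R²w2 but no w with w2R²w and w2Rw.
(F3): ✓.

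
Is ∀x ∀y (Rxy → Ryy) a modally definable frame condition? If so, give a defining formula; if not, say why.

The condition is shift-reflexivity. A defining modal formula is □(□p → p).
Suppose □(□p→p) is valid. Take Rxy and set V(p)={w : Ryw}. Then at y, □p holds; since □(□p→p) at x, □p→p at y, so p at y, i.e. Ryy.

Definable; □(□p → p) defines it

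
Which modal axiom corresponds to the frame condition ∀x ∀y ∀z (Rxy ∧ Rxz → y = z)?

◇q → □q

The condition is partial functionality. The CD schema ◇q → □q defines it.
Suppose ◇q→□q is valid. Take Rxy, Rxz and set V(q)={y}. Then ◇q at x, so □q at x, so q at z, i.e. z=y.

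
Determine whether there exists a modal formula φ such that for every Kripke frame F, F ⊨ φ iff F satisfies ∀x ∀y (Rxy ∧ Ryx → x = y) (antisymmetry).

If a class were modally definable it would be closed under surjective bounded morphisms (Goldblatt–Thomason).
The 4-cycle (worlds w0,w1,w2,w3 with w0→w1→w2→w3→w0) is antisymmetric. Sending even-indexed worlds to a and odd-indexed worlds to b is a surjective bounded morphism onto the two-world frame with a↔b, which is not antisymmetric.
So no modal formula (or set of formulas) defines exactly the antisymmetric frames.

Not modally definable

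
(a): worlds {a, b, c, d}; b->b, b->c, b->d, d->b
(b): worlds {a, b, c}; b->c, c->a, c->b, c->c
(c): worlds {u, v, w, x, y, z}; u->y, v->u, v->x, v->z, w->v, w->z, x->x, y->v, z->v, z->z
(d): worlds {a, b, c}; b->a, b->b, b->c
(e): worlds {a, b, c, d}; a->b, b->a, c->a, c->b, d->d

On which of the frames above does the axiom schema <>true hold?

(c), (e)

The schema corresponds to seriality: forall x exists y Rxy.
(a): fails — world a has no successor.
(b): fails — world a has no successor.
(c): satisfies the condition.
(d): fails — world a has no successor.
(e): satisfies the condition.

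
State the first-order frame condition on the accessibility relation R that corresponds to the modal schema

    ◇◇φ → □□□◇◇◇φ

∀x ∀y ∀z ((xR²y ∧ xR³z) → ∃w (y = w ∧ zR³w))

This is a Sahlqvist (Geach-type) schema ◇^2□^0φ → □^3◇^3φ.
Minimal-valuation argument: fix x; take any y with xR^2y and any z with xR^3z. Set V(φ) to the set of worlds R-reachable from y in exactly 0 steps. Then □^0φ holds at y, so the antecedent holds at x; validity forces ◇^3φ at z, giving a w with zR^3w and yR^0w.
First-order correspondent: ∀x ∀y ∀z ((xR²y ∧ xR³z) → ∃w (y = w ∧ zR³w)).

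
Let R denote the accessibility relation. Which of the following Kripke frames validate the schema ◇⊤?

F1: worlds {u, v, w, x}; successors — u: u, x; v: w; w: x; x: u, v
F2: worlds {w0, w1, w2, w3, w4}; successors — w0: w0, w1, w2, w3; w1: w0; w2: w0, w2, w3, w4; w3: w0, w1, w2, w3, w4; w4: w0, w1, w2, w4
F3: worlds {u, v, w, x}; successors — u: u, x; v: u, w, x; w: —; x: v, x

This is the axiom for seriality; its first-order frame correspondent is ∀x ∃y Rxy.
F1: satisfies the condition.
F2: satisfies the condition.
F3: fails — world w has no successor.
Valid on: F1, F2.

F1, F2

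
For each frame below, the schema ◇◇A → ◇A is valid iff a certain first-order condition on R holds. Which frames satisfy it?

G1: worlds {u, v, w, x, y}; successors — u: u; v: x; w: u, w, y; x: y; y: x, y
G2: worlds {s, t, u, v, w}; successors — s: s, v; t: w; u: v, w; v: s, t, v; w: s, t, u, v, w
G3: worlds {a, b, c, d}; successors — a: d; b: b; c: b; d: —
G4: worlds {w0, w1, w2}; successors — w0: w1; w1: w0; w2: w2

Frame correspondent (Sahlqvist): ∀x ∀y ∀z (Rxy ∧ Ryz → Rxz) — i.e. transitivity.
G1: fails — Rvx and Rxy but not Rvy.
G2: fails — Ruv and Rvt but not Rut.
G3: ✓.
G4: fails — Rw0w1 and Rw1w0 but not Rw0w0.
Valid on: G3.

G3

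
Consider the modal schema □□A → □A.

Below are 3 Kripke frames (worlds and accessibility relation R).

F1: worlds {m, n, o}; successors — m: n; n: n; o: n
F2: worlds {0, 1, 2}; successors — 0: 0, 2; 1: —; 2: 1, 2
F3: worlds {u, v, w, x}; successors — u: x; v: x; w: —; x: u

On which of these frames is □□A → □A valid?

Frame correspondent (Sahlqvist): ∀x ∀y (Rxy → ∃z (Rxz ∧ Rzy)) — i.e. density.
F1: holds.
F2: holds.
F3: fails — Rxu but no z with Rxz and Rzu.
Valid on: F1, F2.

F1, F2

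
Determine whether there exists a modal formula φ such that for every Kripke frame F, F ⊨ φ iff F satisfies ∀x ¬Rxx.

Modal frame validity is preserved under surjective bounded morphisms.
The 3-cycle (worlds a,b,c with a→b→c→a) is irreflexive, and the map sending every world to a single reflexive point • is a surjective bounded morphism (forth: every edge maps to (•,•); back: every world has a successor). So any modal formula valid on the 3-cycle is also valid on the reflexive point, which is not irreflexive.
Hence irreflexivity is not modally definable.

No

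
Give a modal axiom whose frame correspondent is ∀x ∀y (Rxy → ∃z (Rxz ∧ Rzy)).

The condition is density. The C4 schema □□r → □r defines it.
Suppose □□r→□r is valid. Take Rxy and set V(r)={w : xR²w}. Then □□r at x, so □r at x, so r at y, i.e. ∃z(Rxz∧Rzy).

□□r → □r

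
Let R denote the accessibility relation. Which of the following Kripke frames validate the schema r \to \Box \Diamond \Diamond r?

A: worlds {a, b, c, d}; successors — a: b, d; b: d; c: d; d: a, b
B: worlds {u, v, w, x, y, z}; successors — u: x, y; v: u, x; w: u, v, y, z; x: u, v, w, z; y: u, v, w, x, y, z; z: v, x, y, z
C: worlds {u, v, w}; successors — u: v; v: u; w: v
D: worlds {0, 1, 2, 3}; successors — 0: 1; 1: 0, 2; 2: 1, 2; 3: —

This is the axiom for a generalized confluence (Geach) condition; its first-order frame correspondent is \forall x \forall z (xRz \to \exists w (x = w \wedge z R^2 w)).
A: fails — aRd but no w with a=w and dR²w.
B: condition met.
C: fails — uRv but no t with u=t and vR²t.
D: fails — 0R1 but no w with 0=w and 1R²w.
Valid on: B.

B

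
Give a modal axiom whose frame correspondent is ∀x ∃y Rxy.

□r → ◇r

A defining formula is □r → ◇r (the D axiom).
Suppose □r→◇r is valid. At any x set V(r)=W. Then □r at x, so ◇r at x, so x has a successor.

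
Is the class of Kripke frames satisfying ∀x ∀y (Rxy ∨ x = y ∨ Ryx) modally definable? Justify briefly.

Any modally definable frame class is closed under disjoint unions.
Take 2 disjoint single-world reflexive frames: each is trivially connected, but their disjoint union has 2 worlds with no edge between distinct components, so it is not connected.
So the class is not modally definable.

No — not modally definable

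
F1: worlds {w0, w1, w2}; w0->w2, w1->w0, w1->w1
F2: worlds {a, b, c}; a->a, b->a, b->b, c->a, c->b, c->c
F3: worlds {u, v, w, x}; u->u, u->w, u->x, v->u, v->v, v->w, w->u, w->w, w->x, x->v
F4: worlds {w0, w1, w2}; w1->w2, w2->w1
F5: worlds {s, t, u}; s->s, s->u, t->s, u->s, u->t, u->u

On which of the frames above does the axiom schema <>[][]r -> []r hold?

F4

Frame correspondent (Sahlqvist): forall x forall y forall z ((xRy & xRz) -> exists w (y R^2 w & z = w)) — i.e. a generalized confluence (Geach) condition.
F1: fails — w0Rw2, w0Rw2 but no w with w2R²w and w2=w.
F2: fails — bRa, bRb but no w with aR²w and b=w.
F3: fails — uRx, uRx but no t with xR²t and x=t.
F4: ✓.
F5: fails — uRt, uRt but no w with tR²w and t=w.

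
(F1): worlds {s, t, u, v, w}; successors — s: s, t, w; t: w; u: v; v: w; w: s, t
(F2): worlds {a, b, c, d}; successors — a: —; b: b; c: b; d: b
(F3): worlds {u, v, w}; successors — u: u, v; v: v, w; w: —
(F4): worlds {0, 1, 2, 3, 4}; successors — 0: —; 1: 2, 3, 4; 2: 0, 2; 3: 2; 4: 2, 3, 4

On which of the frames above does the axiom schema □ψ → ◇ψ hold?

(F1)

This is the axiom for seriality; its first-order frame correspondent is ∀x ∃y Rxy.
(F1): satisfies the condition.
(F2): fails — world a has no successor.
(F3): fails — world w has no successor.
(F4): fails — world 0 has no successor.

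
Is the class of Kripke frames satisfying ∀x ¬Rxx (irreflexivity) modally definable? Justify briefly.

Not modally definable

Modal frame validity is preserved under surjective bounded morphisms.
The 2-cycle (worlds 0,1 with 0→1→0) is irreflexive, and the map sending every world to a single reflexive point • is a surjective bounded morphism (forth: every edge maps to (•,•); back: every world has a successor). So any modal formula valid on the 2-cycle is also valid on the reflexive point, which is not irreflexive.
Hence irreflexivity is not modally definable.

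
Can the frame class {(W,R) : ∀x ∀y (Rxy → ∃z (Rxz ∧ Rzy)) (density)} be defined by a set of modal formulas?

Yes — defined by □□p → □p

This is a Sahlqvist condition; the C4 axiom □□p → □p defines it.
Suppose □□p→□p is valid. Take Rxy and set V(p)={w : xR²w}. Then □□p at x, so □p at x, so p at y, i.e. ∃z(Rxz∧Rzy).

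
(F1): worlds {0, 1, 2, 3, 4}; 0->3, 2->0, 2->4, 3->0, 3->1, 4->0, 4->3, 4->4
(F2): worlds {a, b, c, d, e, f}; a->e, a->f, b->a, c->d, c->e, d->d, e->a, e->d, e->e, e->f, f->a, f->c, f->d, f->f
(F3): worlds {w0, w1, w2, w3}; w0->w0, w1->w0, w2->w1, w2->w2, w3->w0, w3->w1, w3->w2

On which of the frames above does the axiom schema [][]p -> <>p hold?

(F3)

This is the axiom for a generalized confluence (Geach) condition; its first-order frame correspondent is forall x exists w (x R^2 w & xRw).
(F1): fails — at 0 but no w with 0R²w and 0Rw.
(F2): fails — at b but no w with bR²w and bRw.
(F3): satisfies the condition.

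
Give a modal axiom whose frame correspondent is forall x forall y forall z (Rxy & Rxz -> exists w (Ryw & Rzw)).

A defining formula is ◇□ψ → □◇ψ (the .2 axiom).
Suppose ◇□ψ→□◇ψ is valid. Take Rxy, Rxz and set V(ψ)={w : Ryw}. Then □ψ at y so ◇□ψ at x, so □◇ψ at x, so ◇ψ at z, giving w with Rzw and Ryw.

◇□ψ → □◇ψ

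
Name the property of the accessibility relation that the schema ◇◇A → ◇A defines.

Equivalently (dual form): □A → □□A.
Suppose □A→□□A is valid. Take Rxy, Ryz and set V(A)={w : Rxw}. Then □A at x, so □□A at x, so □A at y, so A at z, i.e. Rxz.
Conversely, any frame satisfying ∀x ∀y ∀z (Rxy ∧ Ryz → Rxz) validates the schema.
So the correspondent is transitivity.

transitivity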